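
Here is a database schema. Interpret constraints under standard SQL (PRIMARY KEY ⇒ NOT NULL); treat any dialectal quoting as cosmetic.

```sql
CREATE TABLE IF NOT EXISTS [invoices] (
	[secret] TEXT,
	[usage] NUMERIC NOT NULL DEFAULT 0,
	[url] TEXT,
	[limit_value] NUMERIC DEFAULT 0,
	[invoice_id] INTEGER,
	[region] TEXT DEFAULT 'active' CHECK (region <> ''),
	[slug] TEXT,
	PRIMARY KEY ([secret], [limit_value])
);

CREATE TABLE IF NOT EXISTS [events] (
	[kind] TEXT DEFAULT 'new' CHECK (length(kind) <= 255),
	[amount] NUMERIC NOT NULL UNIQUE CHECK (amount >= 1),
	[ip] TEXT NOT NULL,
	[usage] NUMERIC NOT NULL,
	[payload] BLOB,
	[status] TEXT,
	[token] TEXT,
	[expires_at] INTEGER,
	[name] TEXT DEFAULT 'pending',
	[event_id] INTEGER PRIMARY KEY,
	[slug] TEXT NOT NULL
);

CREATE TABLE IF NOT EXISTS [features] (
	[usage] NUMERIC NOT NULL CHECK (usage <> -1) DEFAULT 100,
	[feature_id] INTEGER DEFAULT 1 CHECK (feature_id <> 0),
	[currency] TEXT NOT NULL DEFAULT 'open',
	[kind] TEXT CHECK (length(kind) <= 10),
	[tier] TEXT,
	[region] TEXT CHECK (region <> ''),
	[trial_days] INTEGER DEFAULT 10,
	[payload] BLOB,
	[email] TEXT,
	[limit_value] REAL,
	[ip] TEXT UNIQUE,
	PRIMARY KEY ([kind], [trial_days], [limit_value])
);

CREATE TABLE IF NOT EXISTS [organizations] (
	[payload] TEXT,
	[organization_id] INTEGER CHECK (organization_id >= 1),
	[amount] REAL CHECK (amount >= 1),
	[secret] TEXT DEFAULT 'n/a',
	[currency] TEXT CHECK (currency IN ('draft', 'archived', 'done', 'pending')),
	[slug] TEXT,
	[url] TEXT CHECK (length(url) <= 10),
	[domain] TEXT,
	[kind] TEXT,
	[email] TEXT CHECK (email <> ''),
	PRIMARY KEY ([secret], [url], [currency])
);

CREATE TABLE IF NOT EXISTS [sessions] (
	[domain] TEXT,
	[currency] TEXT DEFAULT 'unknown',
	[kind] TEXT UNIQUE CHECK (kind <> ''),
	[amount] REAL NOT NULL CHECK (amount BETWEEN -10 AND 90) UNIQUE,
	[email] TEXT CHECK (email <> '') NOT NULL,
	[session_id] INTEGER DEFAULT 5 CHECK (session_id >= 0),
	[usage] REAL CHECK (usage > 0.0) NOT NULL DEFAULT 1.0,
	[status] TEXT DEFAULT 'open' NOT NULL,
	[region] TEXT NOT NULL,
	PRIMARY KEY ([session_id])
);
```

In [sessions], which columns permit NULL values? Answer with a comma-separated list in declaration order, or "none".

domain, currency, kind

- domain: no NOT NULL constraint applies → nullable.
- currency: DEFAULT only fills an omitted column; an explicit NULL is still allowed → nullable.
- kind: CHECK does not forbid NULL (a CHECK constraint passes when its expression is NULL) → nullable.
- amount: declared NOT NULL → not nullable.
- email: declared NOT NULL → not nullable.
- session_id: part of the PRIMARY KEY, which implies NOT NULL → not nullable.
- usage: declared NOT NULL → not nullable.
- status: declared NOT NULL → not nullable.
- region: declared NOT NULL → not nullable.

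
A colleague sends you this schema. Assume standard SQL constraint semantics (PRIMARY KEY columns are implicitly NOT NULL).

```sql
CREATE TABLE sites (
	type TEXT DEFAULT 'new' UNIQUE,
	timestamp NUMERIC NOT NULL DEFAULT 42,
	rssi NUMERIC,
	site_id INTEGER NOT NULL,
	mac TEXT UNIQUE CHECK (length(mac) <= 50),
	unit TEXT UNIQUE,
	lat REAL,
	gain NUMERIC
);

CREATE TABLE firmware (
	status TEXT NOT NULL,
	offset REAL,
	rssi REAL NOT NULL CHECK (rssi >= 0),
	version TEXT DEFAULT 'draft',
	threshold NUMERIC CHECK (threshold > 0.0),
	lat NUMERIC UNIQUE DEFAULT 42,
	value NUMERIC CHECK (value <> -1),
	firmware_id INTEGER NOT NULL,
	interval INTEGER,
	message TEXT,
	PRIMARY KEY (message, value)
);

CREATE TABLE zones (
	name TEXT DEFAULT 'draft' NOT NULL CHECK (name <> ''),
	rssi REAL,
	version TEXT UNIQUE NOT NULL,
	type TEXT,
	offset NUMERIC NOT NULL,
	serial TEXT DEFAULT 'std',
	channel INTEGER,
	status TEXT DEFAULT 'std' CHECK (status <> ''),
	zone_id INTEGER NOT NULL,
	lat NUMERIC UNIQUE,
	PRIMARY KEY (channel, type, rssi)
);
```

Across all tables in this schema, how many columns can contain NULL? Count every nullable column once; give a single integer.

14

sites: 6 nullable (type, rssi, mac, unit, lat, gain — PK none and explicit NOT NULL columns excluded).
firmware: 5 nullable (offset, version, threshold, lat, interval — PK (message, value) and explicit NOT NULL columns excluded).
zones: 3 nullable (serial, status, lat — PK (channel, type, rssi) and explicit NOT NULL columns excluded).
Total: 6 + 5 + 3 = 14.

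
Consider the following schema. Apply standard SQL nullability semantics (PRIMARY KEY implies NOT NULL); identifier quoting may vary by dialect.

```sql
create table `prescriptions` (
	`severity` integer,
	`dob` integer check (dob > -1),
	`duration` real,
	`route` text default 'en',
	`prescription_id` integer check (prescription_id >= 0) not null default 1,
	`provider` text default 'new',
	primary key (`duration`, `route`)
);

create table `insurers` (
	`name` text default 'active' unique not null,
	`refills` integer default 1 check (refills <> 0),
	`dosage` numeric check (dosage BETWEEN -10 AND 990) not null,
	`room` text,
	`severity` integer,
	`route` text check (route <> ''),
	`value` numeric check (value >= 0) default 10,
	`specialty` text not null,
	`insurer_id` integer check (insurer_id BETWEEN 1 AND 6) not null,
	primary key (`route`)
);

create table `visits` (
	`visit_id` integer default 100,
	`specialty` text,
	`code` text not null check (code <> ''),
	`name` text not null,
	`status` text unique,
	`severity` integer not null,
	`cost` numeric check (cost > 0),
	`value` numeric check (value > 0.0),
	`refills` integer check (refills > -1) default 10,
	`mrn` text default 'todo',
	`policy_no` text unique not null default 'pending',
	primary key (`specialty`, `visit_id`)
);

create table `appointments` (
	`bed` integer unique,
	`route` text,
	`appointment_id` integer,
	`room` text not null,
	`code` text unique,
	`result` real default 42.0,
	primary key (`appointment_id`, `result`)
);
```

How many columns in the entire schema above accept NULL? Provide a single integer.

15

prescriptions: 3 nullable (severity, dob, provider — PK (duration, route) and explicit NOT NULL columns excluded).
insurers: 4 nullable (refills, room, severity, value — PK (route) and explicit NOT NULL columns excluded).
visits: 5 nullable (status, cost, value, refills, mrn — PK (specialty, visit_id) and explicit NOT NULL columns excluded).
appointments: 3 nullable (bed, route, code — PK (appointment_id, result) and explicit NOT NULL columns excluded).
Total: 3 + 4 + 5 + 3 = 15.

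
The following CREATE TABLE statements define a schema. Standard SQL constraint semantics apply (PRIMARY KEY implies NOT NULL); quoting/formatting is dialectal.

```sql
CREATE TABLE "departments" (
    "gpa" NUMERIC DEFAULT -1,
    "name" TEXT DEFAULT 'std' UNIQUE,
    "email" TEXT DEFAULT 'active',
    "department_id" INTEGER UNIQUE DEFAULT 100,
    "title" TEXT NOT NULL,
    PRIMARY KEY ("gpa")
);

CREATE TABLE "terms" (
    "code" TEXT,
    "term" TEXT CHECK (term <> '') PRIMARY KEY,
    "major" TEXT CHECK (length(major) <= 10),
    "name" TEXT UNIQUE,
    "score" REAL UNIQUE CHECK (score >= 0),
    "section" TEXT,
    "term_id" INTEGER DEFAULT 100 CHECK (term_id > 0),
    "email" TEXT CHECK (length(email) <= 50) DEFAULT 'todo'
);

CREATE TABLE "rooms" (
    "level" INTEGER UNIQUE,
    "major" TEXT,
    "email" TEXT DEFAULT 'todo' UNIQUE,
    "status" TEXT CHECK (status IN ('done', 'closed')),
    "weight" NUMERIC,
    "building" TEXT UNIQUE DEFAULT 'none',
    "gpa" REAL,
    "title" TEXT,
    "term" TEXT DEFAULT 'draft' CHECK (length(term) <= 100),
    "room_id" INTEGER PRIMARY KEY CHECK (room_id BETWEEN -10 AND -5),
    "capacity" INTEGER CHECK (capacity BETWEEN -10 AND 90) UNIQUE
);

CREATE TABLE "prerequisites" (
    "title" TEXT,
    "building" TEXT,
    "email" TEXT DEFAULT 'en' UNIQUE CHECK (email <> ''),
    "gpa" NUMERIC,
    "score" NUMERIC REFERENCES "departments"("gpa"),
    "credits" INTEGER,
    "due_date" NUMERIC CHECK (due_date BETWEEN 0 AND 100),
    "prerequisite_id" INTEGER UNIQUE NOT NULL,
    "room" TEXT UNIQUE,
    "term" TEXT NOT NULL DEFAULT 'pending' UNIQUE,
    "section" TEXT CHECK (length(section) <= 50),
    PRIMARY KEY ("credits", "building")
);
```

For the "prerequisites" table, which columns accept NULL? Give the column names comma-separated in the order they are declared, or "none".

- title: no NOT NULL constraint applies → nullable.
- building: part of the PRIMARY KEY, which implies NOT NULL → not nullable.
- email: CHECK does not forbid NULL (a CHECK constraint passes when its expression is NULL) → nullable.
- gpa: no NOT NULL constraint applies → nullable.
- score: a foreign key column may be NULL unless separately constrained → nullable.
- credits: part of the PRIMARY KEY, which implies NOT NULL → not nullable.
- due_date: CHECK does not forbid NULL (a CHECK constraint passes when its expression is NULL) → nullable.
- prerequisite_id: declared NOT NULL → not nullable.
- room: UNIQUE does not imply NOT NULL → nullable.
- term: declared NOT NULL → not nullable.
- section: CHECK does not forbid NULL (a CHECK constraint passes when its expression is NULL) → nullable.

title, email, gpa, score, due_date, room, section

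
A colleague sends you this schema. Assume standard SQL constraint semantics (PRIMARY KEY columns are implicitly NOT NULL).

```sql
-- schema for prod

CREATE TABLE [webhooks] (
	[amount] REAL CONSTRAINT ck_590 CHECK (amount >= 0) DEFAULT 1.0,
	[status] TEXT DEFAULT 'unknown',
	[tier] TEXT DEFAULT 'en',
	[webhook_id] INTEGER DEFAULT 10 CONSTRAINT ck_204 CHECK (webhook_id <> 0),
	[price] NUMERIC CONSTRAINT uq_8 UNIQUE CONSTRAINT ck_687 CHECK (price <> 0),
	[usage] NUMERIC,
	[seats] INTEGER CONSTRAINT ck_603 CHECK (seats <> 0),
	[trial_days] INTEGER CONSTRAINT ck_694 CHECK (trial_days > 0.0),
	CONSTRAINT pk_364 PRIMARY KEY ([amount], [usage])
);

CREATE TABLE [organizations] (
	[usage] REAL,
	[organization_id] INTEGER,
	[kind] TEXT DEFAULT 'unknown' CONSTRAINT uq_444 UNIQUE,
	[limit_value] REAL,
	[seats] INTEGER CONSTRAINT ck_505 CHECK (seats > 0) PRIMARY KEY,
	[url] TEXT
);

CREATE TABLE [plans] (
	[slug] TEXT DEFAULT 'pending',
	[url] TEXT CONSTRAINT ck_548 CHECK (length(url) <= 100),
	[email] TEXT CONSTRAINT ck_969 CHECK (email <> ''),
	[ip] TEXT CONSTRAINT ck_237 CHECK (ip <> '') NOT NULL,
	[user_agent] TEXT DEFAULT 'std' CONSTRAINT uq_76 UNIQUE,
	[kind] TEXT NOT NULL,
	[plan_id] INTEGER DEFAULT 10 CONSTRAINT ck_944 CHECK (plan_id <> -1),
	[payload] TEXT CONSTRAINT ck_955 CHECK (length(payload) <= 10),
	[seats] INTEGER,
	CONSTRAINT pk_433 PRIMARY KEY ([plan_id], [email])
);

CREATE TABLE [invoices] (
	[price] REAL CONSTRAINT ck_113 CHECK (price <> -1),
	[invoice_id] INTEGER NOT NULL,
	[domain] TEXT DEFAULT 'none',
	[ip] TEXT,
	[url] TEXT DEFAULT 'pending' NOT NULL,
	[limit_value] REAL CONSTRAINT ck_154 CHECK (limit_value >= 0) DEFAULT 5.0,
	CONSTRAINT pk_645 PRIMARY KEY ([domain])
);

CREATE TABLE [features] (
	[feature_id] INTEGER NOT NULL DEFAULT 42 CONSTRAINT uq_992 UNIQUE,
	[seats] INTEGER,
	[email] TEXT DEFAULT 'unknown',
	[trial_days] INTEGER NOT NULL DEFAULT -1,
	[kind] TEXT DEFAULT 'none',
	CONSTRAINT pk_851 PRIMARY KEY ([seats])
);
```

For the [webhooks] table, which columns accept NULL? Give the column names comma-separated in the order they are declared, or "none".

status, tier, webhook_id, price, seats, trial_days

- amount: part of the PRIMARY KEY, which implies NOT NULL → not nullable.
- status: DEFAULT only fills an omitted column; an explicit NULL is still allowed → nullable.
- tier: DEFAULT only fills an omitted column; an explicit NULL is still allowed → nullable.
- webhook_id: CHECK does not forbid NULL (a CHECK constraint passes when its expression is NULL) → nullable.
- price: CHECK does not forbid NULL (a CHECK constraint passes when its expression is NULL) → nullable.
- usage: part of the PRIMARY KEY, which implies NOT NULL → not nullable.
- seats: CHECK does not forbid NULL (a CHECK constraint passes when its expression is NULL) → nullable.
- trial_days: CHECK does not forbid NULL (a CHECK constraint passes when its expression is NULL) → nullable.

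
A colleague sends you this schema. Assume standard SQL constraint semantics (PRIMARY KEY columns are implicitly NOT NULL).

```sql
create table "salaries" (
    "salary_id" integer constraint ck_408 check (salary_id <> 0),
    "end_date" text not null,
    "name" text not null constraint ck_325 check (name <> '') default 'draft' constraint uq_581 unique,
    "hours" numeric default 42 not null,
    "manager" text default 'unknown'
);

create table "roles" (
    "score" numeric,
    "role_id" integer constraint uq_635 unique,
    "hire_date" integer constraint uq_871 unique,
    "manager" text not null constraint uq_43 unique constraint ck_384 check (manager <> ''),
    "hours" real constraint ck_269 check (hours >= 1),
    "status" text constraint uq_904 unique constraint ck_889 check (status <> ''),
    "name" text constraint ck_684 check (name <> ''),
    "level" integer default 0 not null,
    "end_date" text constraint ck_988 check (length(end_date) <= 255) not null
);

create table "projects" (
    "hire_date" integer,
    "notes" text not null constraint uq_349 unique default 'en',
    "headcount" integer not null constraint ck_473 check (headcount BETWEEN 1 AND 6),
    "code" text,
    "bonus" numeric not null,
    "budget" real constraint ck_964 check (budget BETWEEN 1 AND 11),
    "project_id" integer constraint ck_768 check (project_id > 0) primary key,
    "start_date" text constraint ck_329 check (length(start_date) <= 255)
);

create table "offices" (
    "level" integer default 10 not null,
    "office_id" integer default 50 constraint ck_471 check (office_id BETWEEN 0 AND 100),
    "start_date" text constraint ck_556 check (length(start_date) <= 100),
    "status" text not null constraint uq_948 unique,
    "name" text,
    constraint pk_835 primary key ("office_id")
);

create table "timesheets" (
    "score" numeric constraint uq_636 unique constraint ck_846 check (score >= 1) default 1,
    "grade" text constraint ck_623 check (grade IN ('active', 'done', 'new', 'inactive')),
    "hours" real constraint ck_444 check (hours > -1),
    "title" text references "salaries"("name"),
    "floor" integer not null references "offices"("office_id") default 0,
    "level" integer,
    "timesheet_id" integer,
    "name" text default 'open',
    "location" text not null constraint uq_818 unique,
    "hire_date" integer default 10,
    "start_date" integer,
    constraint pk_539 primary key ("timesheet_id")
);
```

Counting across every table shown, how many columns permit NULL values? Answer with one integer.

salaries: 2 nullable (salary_id, manager — PK none and explicit NOT NULL columns excluded).
roles: 6 nullable (score, role_id, hire_date, hours, status, name — PK none and explicit NOT NULL columns excluded).
projects: 4 nullable (hire_date, code, budget, start_date — PK (project_id) and explicit NOT NULL columns excluded).
offices: 2 nullable (start_date, name — PK (office_id) and explicit NOT NULL columns excluded).
timesheets: 8 nullable (score, grade, hours, title, level, name, hire_date, start_date — PK (timesheet_id) and explicit NOT NULL columns excluded).
Total: 2 + 6 + 4 + 2 + 8 = 22.

22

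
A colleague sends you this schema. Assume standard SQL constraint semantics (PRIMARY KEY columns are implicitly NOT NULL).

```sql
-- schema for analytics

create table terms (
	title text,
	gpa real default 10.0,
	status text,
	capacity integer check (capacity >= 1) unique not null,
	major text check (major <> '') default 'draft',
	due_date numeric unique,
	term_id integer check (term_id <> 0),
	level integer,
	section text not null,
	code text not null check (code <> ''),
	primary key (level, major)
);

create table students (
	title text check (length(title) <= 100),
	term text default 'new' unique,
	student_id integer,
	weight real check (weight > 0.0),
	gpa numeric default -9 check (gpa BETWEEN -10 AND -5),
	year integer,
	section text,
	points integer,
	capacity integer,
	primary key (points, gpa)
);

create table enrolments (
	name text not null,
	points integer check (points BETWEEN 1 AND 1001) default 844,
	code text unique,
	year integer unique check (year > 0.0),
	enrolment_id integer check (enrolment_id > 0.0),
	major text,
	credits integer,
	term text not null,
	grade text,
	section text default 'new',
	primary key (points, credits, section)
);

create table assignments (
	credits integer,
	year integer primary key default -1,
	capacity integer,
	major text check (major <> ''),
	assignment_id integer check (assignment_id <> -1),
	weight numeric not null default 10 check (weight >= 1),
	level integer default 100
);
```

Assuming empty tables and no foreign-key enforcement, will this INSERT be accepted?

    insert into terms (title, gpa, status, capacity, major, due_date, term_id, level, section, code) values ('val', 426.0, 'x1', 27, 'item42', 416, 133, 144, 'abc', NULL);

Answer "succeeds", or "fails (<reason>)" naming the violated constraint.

code is explicitly set to NULL, but code is declared NOT NULL.

fails (NOT NULL on code)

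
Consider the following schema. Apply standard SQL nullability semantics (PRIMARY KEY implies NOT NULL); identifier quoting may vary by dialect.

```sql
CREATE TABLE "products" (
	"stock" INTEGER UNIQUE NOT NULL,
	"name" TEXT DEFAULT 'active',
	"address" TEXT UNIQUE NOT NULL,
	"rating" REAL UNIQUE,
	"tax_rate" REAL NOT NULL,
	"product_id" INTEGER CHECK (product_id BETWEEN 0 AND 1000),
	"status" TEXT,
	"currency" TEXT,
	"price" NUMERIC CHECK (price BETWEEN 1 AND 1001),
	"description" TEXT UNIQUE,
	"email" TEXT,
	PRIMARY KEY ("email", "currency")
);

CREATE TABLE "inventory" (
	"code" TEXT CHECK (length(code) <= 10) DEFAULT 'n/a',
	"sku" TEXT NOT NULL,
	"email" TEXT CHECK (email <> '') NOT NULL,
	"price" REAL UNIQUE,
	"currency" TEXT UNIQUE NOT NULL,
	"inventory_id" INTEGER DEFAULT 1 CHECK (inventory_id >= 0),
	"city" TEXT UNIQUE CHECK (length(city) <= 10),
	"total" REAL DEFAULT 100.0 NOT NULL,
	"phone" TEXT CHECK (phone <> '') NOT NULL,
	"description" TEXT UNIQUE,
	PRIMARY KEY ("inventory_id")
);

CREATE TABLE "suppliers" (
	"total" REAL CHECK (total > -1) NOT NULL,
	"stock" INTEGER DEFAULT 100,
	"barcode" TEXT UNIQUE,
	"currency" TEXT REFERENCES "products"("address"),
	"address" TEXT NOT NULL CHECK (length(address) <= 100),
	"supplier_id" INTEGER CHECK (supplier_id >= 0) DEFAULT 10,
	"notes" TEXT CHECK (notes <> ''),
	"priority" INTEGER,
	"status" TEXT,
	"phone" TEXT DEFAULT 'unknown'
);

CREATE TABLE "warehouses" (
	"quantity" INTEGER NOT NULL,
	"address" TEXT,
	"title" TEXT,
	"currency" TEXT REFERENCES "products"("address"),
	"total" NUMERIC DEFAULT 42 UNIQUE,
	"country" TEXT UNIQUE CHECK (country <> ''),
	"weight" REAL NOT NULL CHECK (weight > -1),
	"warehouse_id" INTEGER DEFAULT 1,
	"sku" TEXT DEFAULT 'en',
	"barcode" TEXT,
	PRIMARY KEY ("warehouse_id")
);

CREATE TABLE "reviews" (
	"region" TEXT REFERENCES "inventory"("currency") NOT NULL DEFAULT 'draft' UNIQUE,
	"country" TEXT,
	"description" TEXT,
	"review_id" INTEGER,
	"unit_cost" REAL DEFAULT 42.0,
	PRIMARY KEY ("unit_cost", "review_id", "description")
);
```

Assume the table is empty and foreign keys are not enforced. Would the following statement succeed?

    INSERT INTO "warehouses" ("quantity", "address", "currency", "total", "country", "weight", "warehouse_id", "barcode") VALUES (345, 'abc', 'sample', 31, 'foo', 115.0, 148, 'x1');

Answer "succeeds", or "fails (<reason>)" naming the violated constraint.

succeeds

NOT NULL columns: quantity is supplied; warehouse_id is supplied; weight is supplied.
CHECK constraints: 'foo' satisfies (country <> ''); 115.0 satisfies (weight > -1).
No constraint is violated.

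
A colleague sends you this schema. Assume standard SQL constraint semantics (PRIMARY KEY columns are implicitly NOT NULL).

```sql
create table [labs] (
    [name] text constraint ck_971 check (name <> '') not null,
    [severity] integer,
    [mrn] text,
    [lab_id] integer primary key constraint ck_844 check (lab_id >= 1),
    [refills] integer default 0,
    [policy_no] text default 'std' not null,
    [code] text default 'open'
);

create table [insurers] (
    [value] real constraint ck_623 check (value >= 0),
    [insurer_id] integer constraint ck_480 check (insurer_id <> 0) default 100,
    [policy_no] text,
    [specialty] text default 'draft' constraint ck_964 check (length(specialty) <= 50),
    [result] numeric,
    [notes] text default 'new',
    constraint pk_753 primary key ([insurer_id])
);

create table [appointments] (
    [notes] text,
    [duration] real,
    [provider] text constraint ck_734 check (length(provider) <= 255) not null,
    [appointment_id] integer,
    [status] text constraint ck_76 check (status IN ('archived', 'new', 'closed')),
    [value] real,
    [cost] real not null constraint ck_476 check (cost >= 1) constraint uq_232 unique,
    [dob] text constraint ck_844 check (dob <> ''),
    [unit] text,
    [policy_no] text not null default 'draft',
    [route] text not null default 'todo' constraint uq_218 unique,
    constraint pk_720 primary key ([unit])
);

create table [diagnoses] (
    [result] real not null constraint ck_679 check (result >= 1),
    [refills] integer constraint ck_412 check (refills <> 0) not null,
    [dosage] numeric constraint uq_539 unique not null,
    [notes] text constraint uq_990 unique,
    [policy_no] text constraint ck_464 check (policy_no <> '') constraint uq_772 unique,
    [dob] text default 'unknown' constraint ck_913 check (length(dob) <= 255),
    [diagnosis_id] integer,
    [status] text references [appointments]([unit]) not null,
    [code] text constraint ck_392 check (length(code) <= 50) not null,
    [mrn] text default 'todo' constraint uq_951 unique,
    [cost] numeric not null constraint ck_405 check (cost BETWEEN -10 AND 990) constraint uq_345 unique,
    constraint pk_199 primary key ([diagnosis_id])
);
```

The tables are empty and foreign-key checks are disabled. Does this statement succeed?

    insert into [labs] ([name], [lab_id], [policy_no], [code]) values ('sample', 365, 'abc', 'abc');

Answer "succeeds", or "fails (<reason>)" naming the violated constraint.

NOT NULL columns: lab_id is supplied; name is supplied; policy_no is supplied.
CHECK constraints: 'sample' satisfies (name <> ''); 365 satisfies (lab_id >= 1).
No constraint is violated.

succeeds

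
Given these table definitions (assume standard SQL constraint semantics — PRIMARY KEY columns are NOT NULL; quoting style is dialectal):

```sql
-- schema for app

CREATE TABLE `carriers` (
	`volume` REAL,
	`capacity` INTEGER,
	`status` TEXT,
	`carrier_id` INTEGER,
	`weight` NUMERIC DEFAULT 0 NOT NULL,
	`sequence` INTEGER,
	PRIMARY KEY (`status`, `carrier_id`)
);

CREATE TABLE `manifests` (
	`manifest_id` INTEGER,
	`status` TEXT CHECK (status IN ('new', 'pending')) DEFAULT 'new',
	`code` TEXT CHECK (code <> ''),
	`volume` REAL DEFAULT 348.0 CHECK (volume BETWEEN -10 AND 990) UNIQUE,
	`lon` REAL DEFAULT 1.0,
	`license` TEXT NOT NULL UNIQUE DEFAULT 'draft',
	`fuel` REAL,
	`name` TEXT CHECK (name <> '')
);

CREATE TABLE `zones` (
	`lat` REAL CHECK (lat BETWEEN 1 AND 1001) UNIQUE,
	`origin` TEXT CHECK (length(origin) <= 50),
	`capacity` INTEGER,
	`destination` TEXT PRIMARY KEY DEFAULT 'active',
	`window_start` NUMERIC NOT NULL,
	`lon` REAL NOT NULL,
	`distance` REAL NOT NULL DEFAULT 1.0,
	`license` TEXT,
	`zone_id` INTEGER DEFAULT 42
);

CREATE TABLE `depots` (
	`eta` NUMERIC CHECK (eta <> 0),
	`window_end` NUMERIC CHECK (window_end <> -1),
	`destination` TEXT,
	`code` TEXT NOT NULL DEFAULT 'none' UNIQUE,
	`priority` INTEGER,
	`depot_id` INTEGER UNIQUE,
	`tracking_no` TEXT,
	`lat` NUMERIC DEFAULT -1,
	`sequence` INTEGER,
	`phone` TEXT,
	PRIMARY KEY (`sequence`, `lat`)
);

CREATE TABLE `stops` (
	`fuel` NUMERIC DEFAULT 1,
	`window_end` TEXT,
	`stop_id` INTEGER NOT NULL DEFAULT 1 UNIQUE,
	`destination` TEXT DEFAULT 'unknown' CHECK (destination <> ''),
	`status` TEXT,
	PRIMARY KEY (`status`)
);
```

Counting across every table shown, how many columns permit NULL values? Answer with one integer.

25

carriers: 3 nullable (volume, capacity, sequence — PK (status, carrier_id) and explicit NOT NULL columns excluded).
manifests: 7 nullable (manifest_id, status, code, volume, lon, fuel, name — PK none and explicit NOT NULL columns excluded).
zones: 5 nullable (lat, origin, capacity, license, zone_id — PK (destination) and explicit NOT NULL columns excluded).
depots: 7 nullable (eta, window_end, destination, priority, depot_id, tracking_no, phone — PK (sequence, lat) and explicit NOT NULL columns excluded).
stops: 3 nullable (fuel, window_end, destination — PK (status) and explicit NOT NULL columns excluded).
Total: 3 + 7 + 5 + 7 + 3 = 25.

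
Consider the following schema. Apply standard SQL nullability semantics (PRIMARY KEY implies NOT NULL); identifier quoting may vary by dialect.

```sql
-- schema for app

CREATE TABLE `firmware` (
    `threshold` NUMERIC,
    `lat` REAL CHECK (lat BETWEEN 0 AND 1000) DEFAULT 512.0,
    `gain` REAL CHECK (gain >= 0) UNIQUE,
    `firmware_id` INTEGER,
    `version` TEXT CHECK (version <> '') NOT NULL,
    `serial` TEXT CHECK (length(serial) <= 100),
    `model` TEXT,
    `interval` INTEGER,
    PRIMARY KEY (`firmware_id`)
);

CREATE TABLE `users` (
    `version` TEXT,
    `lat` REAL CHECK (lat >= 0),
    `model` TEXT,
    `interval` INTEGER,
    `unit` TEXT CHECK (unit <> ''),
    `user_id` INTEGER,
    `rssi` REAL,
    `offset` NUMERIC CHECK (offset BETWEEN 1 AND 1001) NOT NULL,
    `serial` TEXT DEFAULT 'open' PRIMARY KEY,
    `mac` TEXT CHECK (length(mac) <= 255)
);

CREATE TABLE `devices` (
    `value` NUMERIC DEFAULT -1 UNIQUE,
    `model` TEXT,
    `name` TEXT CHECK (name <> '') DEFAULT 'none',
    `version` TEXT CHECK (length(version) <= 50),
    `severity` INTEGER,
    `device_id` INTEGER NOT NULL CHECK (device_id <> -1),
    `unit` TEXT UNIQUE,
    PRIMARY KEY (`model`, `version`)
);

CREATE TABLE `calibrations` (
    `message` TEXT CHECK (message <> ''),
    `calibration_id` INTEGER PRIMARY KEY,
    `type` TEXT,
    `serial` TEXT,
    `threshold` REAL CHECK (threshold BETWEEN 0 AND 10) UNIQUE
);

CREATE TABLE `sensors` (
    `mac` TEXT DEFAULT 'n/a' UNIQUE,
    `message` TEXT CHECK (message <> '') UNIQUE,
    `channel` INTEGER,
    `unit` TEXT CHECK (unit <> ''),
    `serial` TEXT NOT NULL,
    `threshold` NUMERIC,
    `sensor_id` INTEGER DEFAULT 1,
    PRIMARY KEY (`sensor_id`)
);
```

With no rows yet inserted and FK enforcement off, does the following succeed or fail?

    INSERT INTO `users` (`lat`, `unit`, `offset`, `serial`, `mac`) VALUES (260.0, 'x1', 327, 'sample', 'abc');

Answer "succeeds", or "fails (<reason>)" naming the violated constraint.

NOT NULL columns: offset is supplied; serial is supplied.
CHECK constraints: 260.0 satisfies (lat >= 0); 'x1' satisfies (unit <> ''); 327 satisfies (offset BETWEEN 1 AND 1001); 'abc' satisfies (length(mac) <= 255).
No constraint is violated.

succeeds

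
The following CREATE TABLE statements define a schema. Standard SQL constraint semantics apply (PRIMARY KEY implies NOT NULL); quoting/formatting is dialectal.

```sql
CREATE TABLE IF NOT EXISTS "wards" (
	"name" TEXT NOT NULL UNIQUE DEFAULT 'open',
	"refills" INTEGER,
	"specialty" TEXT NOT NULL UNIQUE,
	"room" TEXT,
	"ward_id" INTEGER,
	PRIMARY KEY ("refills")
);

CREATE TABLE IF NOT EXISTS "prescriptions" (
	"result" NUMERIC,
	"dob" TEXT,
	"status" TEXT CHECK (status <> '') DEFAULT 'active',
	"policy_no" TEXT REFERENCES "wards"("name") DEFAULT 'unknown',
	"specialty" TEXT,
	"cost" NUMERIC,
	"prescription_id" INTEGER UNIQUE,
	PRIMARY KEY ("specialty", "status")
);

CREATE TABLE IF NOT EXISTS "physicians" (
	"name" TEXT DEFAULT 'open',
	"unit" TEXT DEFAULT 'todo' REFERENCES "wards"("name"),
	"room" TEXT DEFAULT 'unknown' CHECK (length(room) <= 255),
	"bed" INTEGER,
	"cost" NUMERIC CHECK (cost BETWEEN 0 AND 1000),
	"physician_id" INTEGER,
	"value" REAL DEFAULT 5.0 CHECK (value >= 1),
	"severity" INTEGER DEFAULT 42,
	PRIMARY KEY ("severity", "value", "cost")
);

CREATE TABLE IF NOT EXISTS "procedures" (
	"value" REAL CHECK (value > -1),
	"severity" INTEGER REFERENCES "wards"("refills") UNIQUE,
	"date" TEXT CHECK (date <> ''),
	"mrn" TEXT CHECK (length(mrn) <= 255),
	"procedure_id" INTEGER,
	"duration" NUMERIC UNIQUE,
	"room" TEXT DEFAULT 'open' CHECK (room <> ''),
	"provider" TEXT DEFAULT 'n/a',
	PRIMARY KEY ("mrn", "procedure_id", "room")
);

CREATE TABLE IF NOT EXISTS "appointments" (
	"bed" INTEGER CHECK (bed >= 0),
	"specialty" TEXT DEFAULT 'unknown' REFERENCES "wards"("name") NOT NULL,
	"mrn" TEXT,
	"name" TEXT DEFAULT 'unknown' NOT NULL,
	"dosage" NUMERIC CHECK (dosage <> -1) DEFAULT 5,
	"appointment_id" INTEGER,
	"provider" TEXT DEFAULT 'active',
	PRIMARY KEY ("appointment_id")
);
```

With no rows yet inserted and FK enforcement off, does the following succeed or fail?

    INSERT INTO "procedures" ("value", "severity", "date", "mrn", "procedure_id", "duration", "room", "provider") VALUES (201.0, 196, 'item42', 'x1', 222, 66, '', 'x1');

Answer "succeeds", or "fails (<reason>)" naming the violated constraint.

The value '' for room violates CHECK (room <> '').

fails (CHECK on room)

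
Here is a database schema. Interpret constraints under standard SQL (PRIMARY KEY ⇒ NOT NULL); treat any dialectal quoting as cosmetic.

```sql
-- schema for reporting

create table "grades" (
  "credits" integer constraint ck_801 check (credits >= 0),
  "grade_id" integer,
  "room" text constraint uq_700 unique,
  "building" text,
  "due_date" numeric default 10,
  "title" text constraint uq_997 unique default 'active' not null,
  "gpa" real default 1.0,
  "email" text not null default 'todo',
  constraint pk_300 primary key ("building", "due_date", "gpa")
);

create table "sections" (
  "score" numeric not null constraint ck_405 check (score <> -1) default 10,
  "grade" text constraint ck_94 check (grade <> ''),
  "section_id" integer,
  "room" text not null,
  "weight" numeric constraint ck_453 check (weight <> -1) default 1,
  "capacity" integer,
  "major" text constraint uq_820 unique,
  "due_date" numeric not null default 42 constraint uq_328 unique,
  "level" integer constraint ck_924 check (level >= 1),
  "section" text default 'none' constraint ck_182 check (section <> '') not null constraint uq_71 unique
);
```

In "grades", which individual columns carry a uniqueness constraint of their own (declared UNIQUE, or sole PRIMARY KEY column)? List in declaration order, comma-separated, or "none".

room, title

- credits: no UNIQUE or single-column PK constraint.
- grade_id: no UNIQUE or single-column PK constraint.
- room: declared UNIQUE → unique.
- building: part of a composite PRIMARY KEY — only the tuple is unique, not this column on its own.
- due_date: part of a composite PRIMARY KEY — only the tuple is unique, not this column on its own.
- title: declared UNIQUE → unique.
- gpa: part of a composite PRIMARY KEY — only the tuple is unique, not this column on its own.
- email: no UNIQUE or single-column PK constraint.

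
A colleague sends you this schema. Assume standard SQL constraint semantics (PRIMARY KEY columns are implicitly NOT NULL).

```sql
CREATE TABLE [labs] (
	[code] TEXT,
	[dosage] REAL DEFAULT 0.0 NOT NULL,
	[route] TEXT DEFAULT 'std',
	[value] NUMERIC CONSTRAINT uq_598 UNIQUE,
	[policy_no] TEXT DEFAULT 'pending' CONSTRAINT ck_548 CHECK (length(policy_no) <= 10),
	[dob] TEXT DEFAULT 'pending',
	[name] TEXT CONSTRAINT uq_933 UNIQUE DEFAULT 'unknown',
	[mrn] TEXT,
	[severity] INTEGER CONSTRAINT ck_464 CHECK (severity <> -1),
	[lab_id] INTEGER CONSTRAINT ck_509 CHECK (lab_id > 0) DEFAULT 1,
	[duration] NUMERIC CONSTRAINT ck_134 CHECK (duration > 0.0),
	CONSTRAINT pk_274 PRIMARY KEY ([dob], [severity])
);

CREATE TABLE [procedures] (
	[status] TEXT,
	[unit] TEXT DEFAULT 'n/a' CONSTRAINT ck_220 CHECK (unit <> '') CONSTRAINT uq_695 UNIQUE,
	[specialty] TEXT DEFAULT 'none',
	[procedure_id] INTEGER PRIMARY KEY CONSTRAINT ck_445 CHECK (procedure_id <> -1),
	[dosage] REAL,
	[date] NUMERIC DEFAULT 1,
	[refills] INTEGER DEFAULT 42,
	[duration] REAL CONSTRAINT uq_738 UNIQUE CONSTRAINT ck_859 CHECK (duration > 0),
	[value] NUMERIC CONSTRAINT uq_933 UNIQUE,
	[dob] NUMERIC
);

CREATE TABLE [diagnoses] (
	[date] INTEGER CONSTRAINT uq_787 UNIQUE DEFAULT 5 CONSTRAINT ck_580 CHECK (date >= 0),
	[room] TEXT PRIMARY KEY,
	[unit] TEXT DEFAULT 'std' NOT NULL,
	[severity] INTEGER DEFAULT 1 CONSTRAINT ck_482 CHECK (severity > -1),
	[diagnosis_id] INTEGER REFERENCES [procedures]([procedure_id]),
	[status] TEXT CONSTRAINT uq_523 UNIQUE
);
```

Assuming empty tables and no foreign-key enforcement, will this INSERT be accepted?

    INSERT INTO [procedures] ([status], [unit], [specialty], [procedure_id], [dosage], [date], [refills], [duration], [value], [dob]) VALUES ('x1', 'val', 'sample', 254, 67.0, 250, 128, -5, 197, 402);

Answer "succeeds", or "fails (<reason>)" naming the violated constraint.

The value -5 for duration violates CHECK (duration > 0).

fails (CHECK on duration)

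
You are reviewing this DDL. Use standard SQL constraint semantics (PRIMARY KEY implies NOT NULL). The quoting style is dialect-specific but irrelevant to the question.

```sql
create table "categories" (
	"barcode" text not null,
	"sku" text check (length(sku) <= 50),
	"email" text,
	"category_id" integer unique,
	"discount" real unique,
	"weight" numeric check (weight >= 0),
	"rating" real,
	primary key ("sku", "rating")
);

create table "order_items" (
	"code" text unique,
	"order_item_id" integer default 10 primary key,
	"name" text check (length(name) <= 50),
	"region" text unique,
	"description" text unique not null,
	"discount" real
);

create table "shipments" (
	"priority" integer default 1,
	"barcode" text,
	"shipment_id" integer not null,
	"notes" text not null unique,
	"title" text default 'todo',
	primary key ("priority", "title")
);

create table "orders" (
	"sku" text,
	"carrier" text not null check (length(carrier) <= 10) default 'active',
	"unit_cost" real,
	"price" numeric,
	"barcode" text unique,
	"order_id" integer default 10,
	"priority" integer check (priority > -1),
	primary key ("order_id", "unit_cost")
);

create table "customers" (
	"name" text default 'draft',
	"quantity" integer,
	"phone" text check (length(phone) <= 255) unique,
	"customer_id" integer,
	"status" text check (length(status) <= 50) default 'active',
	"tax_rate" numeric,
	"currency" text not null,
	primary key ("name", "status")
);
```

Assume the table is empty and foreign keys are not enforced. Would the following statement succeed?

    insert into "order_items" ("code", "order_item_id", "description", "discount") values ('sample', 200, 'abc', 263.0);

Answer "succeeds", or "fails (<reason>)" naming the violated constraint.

succeeds

NOT NULL columns: description is supplied; order_item_id is supplied.
No constraint is violated.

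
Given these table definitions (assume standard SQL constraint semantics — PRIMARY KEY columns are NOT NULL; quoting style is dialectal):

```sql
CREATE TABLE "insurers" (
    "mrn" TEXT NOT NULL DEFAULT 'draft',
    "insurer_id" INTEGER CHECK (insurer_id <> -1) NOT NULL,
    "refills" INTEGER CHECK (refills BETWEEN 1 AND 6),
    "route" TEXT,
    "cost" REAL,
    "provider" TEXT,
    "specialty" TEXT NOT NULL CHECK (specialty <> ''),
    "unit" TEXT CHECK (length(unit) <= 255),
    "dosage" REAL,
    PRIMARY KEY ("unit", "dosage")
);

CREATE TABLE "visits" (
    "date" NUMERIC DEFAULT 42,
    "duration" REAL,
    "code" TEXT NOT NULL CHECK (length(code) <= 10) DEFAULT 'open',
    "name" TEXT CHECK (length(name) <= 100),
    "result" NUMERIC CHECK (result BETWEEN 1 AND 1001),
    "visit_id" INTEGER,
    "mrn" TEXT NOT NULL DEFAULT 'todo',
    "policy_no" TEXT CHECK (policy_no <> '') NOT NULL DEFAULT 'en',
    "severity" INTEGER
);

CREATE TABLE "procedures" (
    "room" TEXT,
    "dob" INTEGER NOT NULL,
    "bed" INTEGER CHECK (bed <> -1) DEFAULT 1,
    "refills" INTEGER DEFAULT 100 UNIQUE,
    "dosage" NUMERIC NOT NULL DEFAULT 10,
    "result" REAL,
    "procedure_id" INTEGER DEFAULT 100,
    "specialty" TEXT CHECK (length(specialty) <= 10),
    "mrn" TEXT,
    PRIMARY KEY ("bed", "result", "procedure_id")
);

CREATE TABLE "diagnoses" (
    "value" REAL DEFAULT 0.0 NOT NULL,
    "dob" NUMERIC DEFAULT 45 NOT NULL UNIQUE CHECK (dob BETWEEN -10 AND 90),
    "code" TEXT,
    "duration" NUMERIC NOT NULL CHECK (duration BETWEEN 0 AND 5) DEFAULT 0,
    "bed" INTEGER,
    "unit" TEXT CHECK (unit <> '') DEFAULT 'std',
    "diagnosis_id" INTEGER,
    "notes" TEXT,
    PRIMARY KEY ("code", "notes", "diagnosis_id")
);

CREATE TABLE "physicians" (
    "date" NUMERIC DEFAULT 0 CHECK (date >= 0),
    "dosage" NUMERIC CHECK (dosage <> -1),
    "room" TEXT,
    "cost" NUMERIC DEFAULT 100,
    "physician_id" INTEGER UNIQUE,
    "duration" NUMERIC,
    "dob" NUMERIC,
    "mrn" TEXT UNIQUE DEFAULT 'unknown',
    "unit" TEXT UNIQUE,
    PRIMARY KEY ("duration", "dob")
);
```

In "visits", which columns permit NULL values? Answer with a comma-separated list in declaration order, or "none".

date, duration, name, result, visit_id, severity

- date: DEFAULT only fills an omitted column; an explicit NULL is still allowed → nullable.
- duration: no NOT NULL constraint applies → nullable.
- code: declared NOT NULL → not nullable.
- name: CHECK does not forbid NULL (a CHECK constraint passes when its expression is NULL) → nullable.
- result: CHECK does not forbid NULL (a CHECK constraint passes when its expression is NULL) → nullable.
- visit_id: no NOT NULL constraint applies → nullable.
- mrn: declared NOT NULL → not nullable.
- policy_no: declared NOT NULL → not nullable.
- severity: no NOT NULL constraint applies → nullable.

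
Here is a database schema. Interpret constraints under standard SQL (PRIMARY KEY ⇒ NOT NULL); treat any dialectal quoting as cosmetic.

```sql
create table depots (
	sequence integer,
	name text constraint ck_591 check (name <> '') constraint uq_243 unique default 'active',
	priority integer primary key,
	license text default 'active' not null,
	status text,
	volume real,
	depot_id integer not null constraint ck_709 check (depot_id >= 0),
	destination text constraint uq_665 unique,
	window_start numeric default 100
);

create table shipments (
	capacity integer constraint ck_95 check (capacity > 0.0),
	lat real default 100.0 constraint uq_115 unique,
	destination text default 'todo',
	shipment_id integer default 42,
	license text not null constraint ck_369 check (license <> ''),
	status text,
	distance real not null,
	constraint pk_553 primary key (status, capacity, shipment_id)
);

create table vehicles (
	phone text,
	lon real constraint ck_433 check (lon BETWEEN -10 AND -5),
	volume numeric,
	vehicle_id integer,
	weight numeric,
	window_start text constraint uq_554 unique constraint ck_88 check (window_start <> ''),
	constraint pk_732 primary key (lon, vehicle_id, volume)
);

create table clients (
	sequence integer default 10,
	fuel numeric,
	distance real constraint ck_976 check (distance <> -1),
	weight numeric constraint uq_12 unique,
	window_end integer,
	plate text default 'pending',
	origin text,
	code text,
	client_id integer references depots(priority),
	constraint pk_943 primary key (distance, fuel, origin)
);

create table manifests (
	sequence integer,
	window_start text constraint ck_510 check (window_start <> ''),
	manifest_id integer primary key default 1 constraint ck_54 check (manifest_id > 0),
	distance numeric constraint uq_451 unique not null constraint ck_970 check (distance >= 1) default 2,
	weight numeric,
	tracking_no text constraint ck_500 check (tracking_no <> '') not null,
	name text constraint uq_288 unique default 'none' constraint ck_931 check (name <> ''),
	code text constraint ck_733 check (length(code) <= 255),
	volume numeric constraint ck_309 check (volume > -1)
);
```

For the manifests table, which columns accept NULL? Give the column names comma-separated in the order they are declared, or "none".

- sequence: no NOT NULL constraint applies → nullable.
- window_start: CHECK does not forbid NULL (a CHECK constraint passes when its expression is NULL) → nullable.
- manifest_id: part of the PRIMARY KEY, which implies NOT NULL → not nullable.
- distance: declared NOT NULL → not nullable.
- weight: no NOT NULL constraint applies → nullable.
- tracking_no: declared NOT NULL → not nullable.
- name: CHECK does not forbid NULL (a CHECK constraint passes when its expression is NULL) → nullable.
- code: CHECK does not forbid NULL (a CHECK constraint passes when its expression is NULL) → nullable.
- volume: CHECK does not forbid NULL (a CHECK constraint passes when its expression is NULL) → nullable.

sequence, window_start, weight, name, code, volume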